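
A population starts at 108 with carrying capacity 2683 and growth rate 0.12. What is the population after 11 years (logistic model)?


(K - N0)/N0 = (2683 - 108)/108 = 2575/108 = 23.8426
r*t = 0.12 * 11 = 1.32; exp(-1.32) = 0.267135
23.8426 * 0.267135 = 6.36919
1 + 6.36919 = 7.36919
N = 2683 / 7.36919 = 364.083 ≈ 364

364


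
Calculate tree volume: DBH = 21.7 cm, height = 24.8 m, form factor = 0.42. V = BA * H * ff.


(D/200)^2 = (21.7/200)^2 = 0.1085^2 = 0.01177225
BA = 3.141593 * 0.01177225 = 0.0369836 m^2
V = 0.0369836 * 24.8 * 0.42 = 0.385221 ≈ 0.385 m^3

0.385 m^3


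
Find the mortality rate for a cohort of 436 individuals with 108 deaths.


Mortality rate = 108 / 436 = 0.247706 ≈ 0.2477

0.2477


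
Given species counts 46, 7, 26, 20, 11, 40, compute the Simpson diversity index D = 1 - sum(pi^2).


Total N = 46 + 7 + 26 + 20 + 11 + 40 = 150
Per-species terms:
  p = 46/150 = 0.306667; p^2 = 0.306667^2 = 0.094045
  p = 7/150 = 0.046667; p^2 = 0.046667^2 = 0.002178
  p = 26/150 = 0.173333; p^2 = 0.173333^2 = 0.030044
  p = 20/150 = 0.133333; p^2 = 0.133333^2 = 0.017778
  p = 11/150 = 0.073333; p^2 = 0.073333^2 = 0.005378
  p = 40/150 = 0.266667; p^2 = 0.266667^2 = 0.071111
sum(p^2) = 0.094045 + 0.002178 + 0.030044 + 0.017778 + 0.005378 + 0.071111 = 0.220534
D = 1 - 0.220534 = 0.779466 ≈ 0.7795

0.7795


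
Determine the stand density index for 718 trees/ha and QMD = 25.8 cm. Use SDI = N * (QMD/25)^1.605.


QMD/25 = 25.8/25 = 1.032
(1.032)^1.605 = exp(1.605 * ln(1.032)) = exp(1.605 * 0.0314987) = exp(0.0505554) = 1.05186
SDI = 718 * 1.05186 = 755.235 ≈ 755

755


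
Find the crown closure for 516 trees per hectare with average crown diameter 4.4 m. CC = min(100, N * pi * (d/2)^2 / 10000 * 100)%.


(d/2)^2 = (4.4/2)^2 = 2.2^2 = 4.84
Crown area = 3.141593 * 4.84 = 15.2053 m^2
N * area / 10000 * 100 = 516 * 15.2053 / 10000 * 100 = 78.4593
CC = min(100, 78.4593) = 78.4593 ≈ 78.5%

78.5%


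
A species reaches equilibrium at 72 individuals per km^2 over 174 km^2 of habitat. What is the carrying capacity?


K = 72 * 174 = 12528 individuals

12528 individuals


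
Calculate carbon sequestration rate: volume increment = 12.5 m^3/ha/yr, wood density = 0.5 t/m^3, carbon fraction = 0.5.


C = 12.5 * 0.5 * 0.5 = 3.125 ≈ 3.13 t C/ha/yr

3.13 t C/ha/yr


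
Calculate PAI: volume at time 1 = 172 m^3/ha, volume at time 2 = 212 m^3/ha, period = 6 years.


PAI = (V2 - V1) / period = (212 - 172) / 6 = 40 / 6 = 6.6667 ≈ 6.67 m^3/ha/yr

6.67 m^3/ha/yr


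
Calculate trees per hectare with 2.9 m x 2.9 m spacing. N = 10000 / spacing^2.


N = 10000 / 2.9^2 = 10000 / 8.41 = 1189.06 ≈ 1189 trees/ha

1189 trees/ha


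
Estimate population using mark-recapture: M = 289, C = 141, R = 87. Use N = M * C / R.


N = M * C / R = 289 * 141 / 87 = 40749 / 87 = 468.38 ≈ 468

468 individuals


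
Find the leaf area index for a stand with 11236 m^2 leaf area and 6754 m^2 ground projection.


LAI = 11236 / 6754 = 1.6636 ≈ 1.66

1.66


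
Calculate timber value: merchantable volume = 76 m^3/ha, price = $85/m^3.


Value = 76 * 85 = $6460/ha

$6460/ha


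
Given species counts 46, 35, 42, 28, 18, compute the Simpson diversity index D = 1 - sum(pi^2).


Total N = 46 + 35 + 42 + 28 + 18 = 169
Per-species terms:
  p = 46/169 = 0.272189; p^2 = 0.272189^2 = 0.074087
  p = 35/169 = 0.207101; p^2 = 0.207101^2 = 0.042891
  p = 42/169 = 0.248521; p^2 = 0.248521^2 = 0.061763
  p = 28/169 = 0.165680; p^2 = 0.165680^2 = 0.027450
  p = 18/169 = 0.106509; p^2 = 0.106509^2 = 0.011344
sum(p^2) = 0.074087 + 0.042891 + 0.061763 + 0.027450 + 0.011344 = 0.217535
D = 1 - 0.217535 = 0.782465 ≈ 0.7825

0.7825


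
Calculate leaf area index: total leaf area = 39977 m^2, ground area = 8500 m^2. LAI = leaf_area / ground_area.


LAI = 39977 / 8500 = 4.7032 ≈ 4.70

4.70


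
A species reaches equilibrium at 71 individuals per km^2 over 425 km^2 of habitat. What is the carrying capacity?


K = 71 * 425 = 30175 individuals

30175 individuals


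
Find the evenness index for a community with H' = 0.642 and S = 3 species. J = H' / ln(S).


ln(3) = 1.09861
J = H' / ln(S) = 0.642 / 1.09861 = 0.584375 ≈ 0.5844

0.5844


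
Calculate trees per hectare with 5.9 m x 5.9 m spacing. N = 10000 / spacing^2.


N = 10000 / 5.9^2 = 10000 / 34.81 = 287.274 ≈ 287 trees/ha

287 trees/ha


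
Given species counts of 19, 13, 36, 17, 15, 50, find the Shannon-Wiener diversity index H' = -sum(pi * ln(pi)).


Total N = 19 + 13 + 36 + 17 + 15 + 50 = 150
Per-species terms:
  p = 19/150 = 0.126667; ln(p) = -2.066194; p*ln(p) = 0.126667 * (-2.066194) = -0.261719
  p = 13/150 = 0.086667; ln(p) = -2.445682; p*ln(p) = 0.086667 * (-2.445682) = -0.211960
  p = 36/150 = 0.240000; ln(p) = -1.427116; p*ln(p) = 0.240000 * (-1.427116) = -0.342508
  p = 17/150 = 0.113333; ln(p) = -2.177425; p*ln(p) = 0.113333 * (-2.177425) = -0.246774
  p = 15/150 = 0.100000; ln(p) = -2.302585; p*ln(p) = 0.100000 * (-2.302585) = -0.230259
  p = 50/150 = 0.333333; ln(p) = -1.098613; p*ln(p) = 0.333333 * (-1.098613) = -0.366204
sum(p*ln(p)) = (-0.261719) + (-0.211960) + (-0.342508) + (-0.246774) + (-0.230259) + (-0.366204) = -1.659424
H' = -(-1.659424) = 1.659424 ≈ 1.6594

1.6594


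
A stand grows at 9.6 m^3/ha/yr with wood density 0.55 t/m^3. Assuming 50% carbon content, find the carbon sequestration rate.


C = 9.6 * 0.55 * 0.5 = 2.64 t C/ha/yr

2.64 t C/ha/yr


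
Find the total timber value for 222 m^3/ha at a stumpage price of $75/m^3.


Value = 222 * 75 = $16650/ha

$16650/ha


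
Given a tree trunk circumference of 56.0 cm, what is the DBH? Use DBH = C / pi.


DBH = C / pi = 56.0 / 3.141593 = 17.8254 ≈ 17.83 cm

17.83 cm


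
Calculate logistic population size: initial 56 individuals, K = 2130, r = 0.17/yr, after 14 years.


(K - N0)/N0 = (2130 - 56)/56 = 2074/56 = 37.0357
r*t = 0.17 * 14 = 2.38; exp(-2.38) = 0.0925506
37.0357 * 0.0925506 = 3.42768
1 + 3.42768 = 4.42768
N = 2130 / 4.42768 = 481.065 ≈ 481

481


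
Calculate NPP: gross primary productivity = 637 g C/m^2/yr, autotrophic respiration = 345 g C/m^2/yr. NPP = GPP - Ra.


NPP = GPP - Ra = 637 - 345 = 292 g C/m^2/yr

292 g C/m^2/yr


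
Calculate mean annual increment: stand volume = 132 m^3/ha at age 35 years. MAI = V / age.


MAI = 132 / 35 = 3.7714 ≈ 3.77 m^3/ha/yr

3.77 m^3/ha/yr


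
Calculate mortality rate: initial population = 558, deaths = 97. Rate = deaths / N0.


Mortality rate = 97 / 558 = 0.173835 ≈ 0.1738

0.1738


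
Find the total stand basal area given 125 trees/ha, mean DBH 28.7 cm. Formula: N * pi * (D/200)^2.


(D/200)^2 = (28.7/200)^2 = 0.1435^2 = 0.02059225
Individual BA = 3.141593 * 0.02059225 = 0.0646925 m^2
Stand BA = 125 * 0.0646925 = 8.08656 ≈ 8.09 m^2/ha

8.09 m^2/ha


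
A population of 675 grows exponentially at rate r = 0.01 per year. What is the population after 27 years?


r*t = 0.01 * 27 = 0.27
exp(0.27) = 1.30996
N = 675 * 1.30996 = 884.223 ≈ 884

884


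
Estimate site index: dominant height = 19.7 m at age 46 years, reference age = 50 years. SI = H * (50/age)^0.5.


50/46 = 1.08696
(1.08696)^0.5 = 1.04257
SI = 19.7 * 1.04257 = 20.5386 ≈ 20.5 m

20.5 m


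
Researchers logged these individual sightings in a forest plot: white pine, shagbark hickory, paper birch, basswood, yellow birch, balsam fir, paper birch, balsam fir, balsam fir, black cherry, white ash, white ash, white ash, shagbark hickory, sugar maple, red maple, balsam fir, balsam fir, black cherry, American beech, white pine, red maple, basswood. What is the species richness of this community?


Total individuals logged = 23
Distinct species (count of individuals): white pine (2), shagbark hickory (2), paper birch (2), basswood (2), yellow birch (1), balsam fir (5), black cherry (2), white ash (3), sugar maple (1), red maple (2), American beech (1)
Species richness = number of distinct species = 11

11


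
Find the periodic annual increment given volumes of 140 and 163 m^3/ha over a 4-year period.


PAI = (V2 - V1) / period = (163 - 140) / 4 = 23 / 4 = 5.75 m^3/ha/yr

5.75 m^3/ha/yr


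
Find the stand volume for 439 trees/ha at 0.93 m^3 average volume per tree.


V_stand = 439 * 0.93 = 408.27 ≈ 408.3 m^3/ha

408.3 m^3/ha


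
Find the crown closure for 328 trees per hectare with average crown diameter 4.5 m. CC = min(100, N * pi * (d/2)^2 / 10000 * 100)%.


(d/2)^2 = (4.5/2)^2 = 2.25^2 = 5.0625
Crown area = 3.141593 * 5.0625 = 15.9043 m^2
N * area / 10000 * 100 = 328 * 15.9043 / 10000 * 100 = 52.1661
CC = min(100, 52.1661) = 52.1661 ≈ 52.2%

52.2%


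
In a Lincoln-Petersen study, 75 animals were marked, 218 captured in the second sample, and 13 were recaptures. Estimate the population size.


N = M * C / R = 75 * 218 / 13 = 16350 / 13 = 1257.69 ≈ 1258

1258 individuals


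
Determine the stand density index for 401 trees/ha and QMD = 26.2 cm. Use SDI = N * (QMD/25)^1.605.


QMD/25 = 26.2/25 = 1.048
(1.048)^1.605 = exp(1.605 * ln(1.048)) = exp(1.605 * 0.0468836) = exp(0.0752482) = 1.07815
SDI = 401 * 1.07815 = 432.338 ≈ 432

432


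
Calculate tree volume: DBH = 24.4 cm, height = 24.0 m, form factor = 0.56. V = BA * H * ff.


(D/200)^2 = (24.4/200)^2 = 0.122^2 = 0.014884
BA = 3.141593 * 0.014884 = 0.0467595 m^2
V = 0.0467595 * 24.0 * 0.56 = 0.628448 ≈ 0.628 m^3

0.628 m^3


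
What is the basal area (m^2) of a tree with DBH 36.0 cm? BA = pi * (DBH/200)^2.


D/200 = 36.0/200 = 0.18 m
(D/200)^2 = 0.18^2 = 0.0324
BA = 3.141593 * 0.0324 = 0.101788 ≈ 0.1018 m^2

0.1018 m^2


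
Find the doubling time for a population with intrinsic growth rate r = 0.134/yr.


td = ln(2) / 0.134 = 0.693147 / 0.134 = 5.17274 ≈ 5.2 years

5.2 years


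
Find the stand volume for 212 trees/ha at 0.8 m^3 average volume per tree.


V_stand = 212 * 0.8 = 169.6 m^3/ha

169.6 m^3/ha


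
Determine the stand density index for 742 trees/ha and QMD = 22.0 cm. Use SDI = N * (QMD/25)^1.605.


QMD/25 = 22.0/25 = 0.88
(0.88)^1.605 = exp(1.605 * ln(0.88)) = exp(1.605 * (-0.127833)) = exp(-0.205172) = 0.814507
SDI = 742 * 0.814507 = 604.364 ≈ 604

604


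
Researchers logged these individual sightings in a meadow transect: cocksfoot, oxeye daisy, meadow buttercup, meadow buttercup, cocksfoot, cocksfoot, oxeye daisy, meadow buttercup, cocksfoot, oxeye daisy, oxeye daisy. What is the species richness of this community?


Total individuals logged = 11
Distinct species (count of individuals): cocksfoot (4), oxeye daisy (4), meadow buttercup (3)
Species richness = number of distinct species = 3

3


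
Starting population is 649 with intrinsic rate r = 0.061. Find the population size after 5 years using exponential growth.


r*t = 0.061 * 5 = 0.305
exp(0.305) = 1.35663
N = 649 * 1.35663 = 880.453 ≈ 880

880


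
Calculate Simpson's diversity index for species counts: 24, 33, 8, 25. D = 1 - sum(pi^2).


Total N = 24 + 33 + 8 + 25 = 90
Per-species terms:
  p = 24/90 = 0.266667; p^2 = 0.266667^2 = 0.071111
  p = 33/90 = 0.366667; p^2 = 0.366667^2 = 0.134445
  p = 8/90 = 0.088889; p^2 = 0.088889^2 = 0.007901
  p = 25/90 = 0.277778; p^2 = 0.277778^2 = 0.077161
sum(p^2) = 0.071111 + 0.134445 + 0.007901 + 0.077161 = 0.290618
D = 1 - 0.290618 = 0.709382 ≈ 0.7094

0.7094


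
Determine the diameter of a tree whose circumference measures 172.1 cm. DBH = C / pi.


DBH = C / pi = 172.1 / 3.141593 = 54.7811 ≈ 54.78 cm

54.78 cm


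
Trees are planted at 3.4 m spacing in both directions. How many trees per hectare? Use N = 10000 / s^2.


N = 10000 / 3.4^2 = 10000 / 11.56 = 865.052 ≈ 865 trees/ha

865 trees/ha


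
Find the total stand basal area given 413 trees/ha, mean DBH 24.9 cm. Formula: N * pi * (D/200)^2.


(D/200)^2 = (24.9/200)^2 = 0.1245^2 = 0.01550025
Individual BA = 3.141593 * 0.01550025 = 0.0486955 m^2
Stand BA = 413 * 0.0486955 = 20.1112 ≈ 20.11 m^2/ha

20.11 m^2/ha


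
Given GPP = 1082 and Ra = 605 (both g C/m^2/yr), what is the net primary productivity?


NPP = GPP - Ra = 1082 - 605 = 477 g C/m^2/yr

477 g C/m^2/yr


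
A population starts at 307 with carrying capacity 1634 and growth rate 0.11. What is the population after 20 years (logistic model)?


(K - N0)/N0 = (1634 - 307)/307 = 1327/307 = 4.32248
r*t = 0.11 * 20 = 2.2; exp(-2.2) = 0.110803
4.32248 * 0.110803 = 0.478944
1 + 0.478944 = 1.47894
N = 1634 / 1.47894 = 1104.85 ≈ 1105

1105


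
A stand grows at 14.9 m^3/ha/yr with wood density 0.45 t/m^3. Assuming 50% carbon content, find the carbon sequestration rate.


C = 14.9 * 0.45 * 0.5 = 3.3525 ≈ 3.35 t C/ha/yr

3.35 t C/ha/yr


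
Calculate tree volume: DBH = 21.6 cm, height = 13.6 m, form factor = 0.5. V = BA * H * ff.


(D/200)^2 = (21.6/200)^2 = 0.108^2 = 0.011664
BA = 3.141593 * 0.011664 = 0.0366435 m^2
V = 0.0366435 * 13.6 * 0.5 = 0.249176 ≈ 0.249 m^3

0.249 m^3


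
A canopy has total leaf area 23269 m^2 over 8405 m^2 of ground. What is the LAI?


LAI = 23269 / 8405 = 2.7685 ≈ 2.77

2.77


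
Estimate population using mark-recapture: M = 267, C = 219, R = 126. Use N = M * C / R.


N = M * C / R = 267 * 219 / 126 = 58473 / 126 = 464.07 ≈ 464

464 individuals


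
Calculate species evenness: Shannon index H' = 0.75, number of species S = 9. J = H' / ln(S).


ln(9) = 2.19722
J = H' / ln(S) = 0.75 / 2.19722 = 0.341340 ≈ 0.3413

0.3413


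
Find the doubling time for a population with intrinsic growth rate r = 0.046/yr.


td = ln(2) / 0.046 = 0.693147 / 0.046 = 15.0684 ≈ 15.1 years

15.1 years


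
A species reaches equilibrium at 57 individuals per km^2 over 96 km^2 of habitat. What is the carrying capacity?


K = 57 * 96 = 5472 individuals

5472 individuals


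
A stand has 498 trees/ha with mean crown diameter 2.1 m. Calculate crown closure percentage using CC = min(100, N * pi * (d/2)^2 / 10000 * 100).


(d/2)^2 = (2.1/2)^2 = 1.05^2 = 1.1025
Crown area = 3.141593 * 1.1025 = 3.46361 m^2
N * area / 10000 * 100 = 498 * 3.46361 / 10000 * 100 = 17.2488
CC = min(100, 17.2488) = 17.2488 ≈ 17.2%

17.2%


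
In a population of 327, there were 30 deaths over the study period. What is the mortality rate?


Mortality rate = 30 / 327 = 0.091743 ≈ 0.0917

0.0917


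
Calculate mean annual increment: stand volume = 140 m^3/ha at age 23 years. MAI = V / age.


MAI = 140 / 23 = 6.0870 ≈ 6.09 m^3/ha/yr

6.09 m^3/ha/yr


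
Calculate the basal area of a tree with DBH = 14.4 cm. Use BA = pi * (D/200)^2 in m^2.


D/200 = 14.4/200 = 0.072 m
(D/200)^2 = 0.072^2 = 0.005184
BA = 3.141593 * 0.005184 = 0.0162860 ≈ 0.0163 m^2

0.0163 m^2


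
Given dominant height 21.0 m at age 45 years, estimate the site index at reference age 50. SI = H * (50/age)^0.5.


50/45 = 1.11111
(1.11111)^0.5 = 1.05409
SI = 21.0 * 1.05409 = 22.1359 ≈ 22.1 m

22.1 m


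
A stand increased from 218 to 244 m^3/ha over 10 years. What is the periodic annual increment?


PAI = (V2 - V1) / period = (244 - 218) / 10 = 26 / 10 = 2.60 m^3/ha/yr

2.60 m^3/ha/yr


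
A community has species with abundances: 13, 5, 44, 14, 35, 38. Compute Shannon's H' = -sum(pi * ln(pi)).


Total N = 13 + 5 + 44 + 14 + 35 + 38 = 149
Per-species terms:
  p = 13/149 = 0.087248; ln(p) = -2.439001; p*ln(p) = 0.087248 * (-2.439001) = -0.212798
  p = 5/149 = 0.033557; ln(p) = -3.394510; p*ln(p) = 0.033557 * (-3.394510) = -0.113910
  p = 44/149 = 0.295302; ln(p) = -1.219757; p*ln(p) = 0.295302 * (-1.219757) = -0.360197
  p = 14/149 = 0.093960; ln(p) = -2.364886; p*ln(p) = 0.093960 * (-2.364886) = -0.222205
  p = 35/149 = 0.234899; ln(p) = -1.448600; p*ln(p) = 0.234899 * (-1.448600) = -0.340275
  p = 38/149 = 0.255034; ln(p) = -1.366358; p*ln(p) = 0.255034 * (-1.366358) = -0.348468
sum(p*ln(p)) = (-0.212798) + (-0.113910) + (-0.360197) + (-0.222205) + (-0.340275) + (-0.348468) = -1.597853
H' = -(-1.597853) = 1.597853 ≈ 1.5979

1.5979


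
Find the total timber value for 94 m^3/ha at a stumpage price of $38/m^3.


Value = 94 * 38 = $3572/ha

$3572/ha


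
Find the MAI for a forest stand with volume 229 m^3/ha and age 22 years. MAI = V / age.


MAI = 229 / 22 = 10.4091 ≈ 10.41 m^3/ha/yr

10.41 m^3/ha/yr


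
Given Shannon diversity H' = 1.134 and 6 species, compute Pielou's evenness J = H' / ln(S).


ln(6) = 1.79176
J = H' / ln(S) = 1.134 / 1.79176 = 0.632897 ≈ 0.6329

0.6329


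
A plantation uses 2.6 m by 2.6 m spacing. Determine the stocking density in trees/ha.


N = 10000 / 2.6^2 = 10000 / 6.76 = 1479.29 ≈ 1479 trees/ha

1479 trees/ha


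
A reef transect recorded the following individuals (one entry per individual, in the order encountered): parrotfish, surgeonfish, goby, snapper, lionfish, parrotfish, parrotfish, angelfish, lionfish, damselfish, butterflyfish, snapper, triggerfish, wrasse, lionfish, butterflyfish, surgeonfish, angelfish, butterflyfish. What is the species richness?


Total individuals logged = 19
Distinct species (count of individuals): parrotfish (3), surgeonfish (2), goby (1), snapper (2), lionfish (3), angelfish (2), damselfish (1), butterflyfish (3), triggerfish (1), wrasse (1)
Species richness = number of distinct species = 10

10


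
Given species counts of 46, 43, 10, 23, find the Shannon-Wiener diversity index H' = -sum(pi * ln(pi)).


Total N = 46 + 43 + 10 + 23 = 122
Per-species terms:
  p = 46/122 = 0.377049; ln(p) = -0.975380; p*ln(p) = 0.377049 * (-0.975380) = -0.367766
  p = 43/122 = 0.352459; ln(p) = -1.042821; p*ln(p) = 0.352459 * (-1.042821) = -0.367552
  p = 10/122 = 0.081967; ln(p) = -2.501439; p*ln(p) = 0.081967 * (-2.501439) = -0.205035
  p = 23/122 = 0.188525; ln(p) = -1.668525; p*ln(p) = 0.188525 * (-1.668525) = -0.314559
sum(p*ln(p)) = (-0.367766) + (-0.367552) + (-0.205035) + (-0.314559) = -1.254912
H' = -(-1.254912) = 1.254912 ≈ 1.2549

1.2549


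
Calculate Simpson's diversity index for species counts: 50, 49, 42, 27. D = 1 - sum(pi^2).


Total N = 50 + 49 + 42 + 27 = 168
Per-species terms:
  p = 50/168 = 0.297619; p^2 = 0.297619^2 = 0.088577
  p = 49/168 = 0.291667; p^2 = 0.291667^2 = 0.085070
  p = 42/168 = 0.250000; p^2 = 0.250000^2 = 0.062500
  p = 27/168 = 0.160714; p^2 = 0.160714^2 = 0.025829
sum(p^2) = 0.088577 + 0.085070 + 0.062500 + 0.025829 = 0.261976
D = 1 - 0.261976 = 0.738024 ≈ 0.7380

0.7380


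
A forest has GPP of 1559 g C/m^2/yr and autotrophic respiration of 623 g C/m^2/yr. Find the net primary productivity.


NPP = GPP - Ra = 1559 - 623 = 936 g C/m^2/yr

936 g C/m^2/yr


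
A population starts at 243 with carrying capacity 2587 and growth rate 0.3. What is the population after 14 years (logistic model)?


(K - N0)/N0 = (2587 - 243)/243 = 2344/243 = 9.64609
r*t = 0.3 * 14 = 4.2; exp(-4.2) = 0.0149956
9.64609 * 0.0149956 = 0.144649
1 + 0.144649 = 1.14465
N = 2587 / 1.14465 = 2260.08 ≈ 2260

2260


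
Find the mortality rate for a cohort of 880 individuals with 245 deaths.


Mortality rate = 245 / 880 = 0.278409 ≈ 0.2784

0.2784


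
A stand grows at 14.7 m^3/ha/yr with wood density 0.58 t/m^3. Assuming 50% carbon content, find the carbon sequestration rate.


C = 14.7 * 0.58 * 0.5 = 4.263 ≈ 4.26 t C/ha/yr

4.26 t C/ha/yr


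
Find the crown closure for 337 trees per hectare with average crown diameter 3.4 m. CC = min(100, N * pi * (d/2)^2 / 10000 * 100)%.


(d/2)^2 = (3.4/2)^2 = 1.7^2 = 2.89
Crown area = 3.141593 * 2.89 = 9.07920 m^2
N * area / 10000 * 100 = 337 * 9.07920 / 10000 * 100 = 30.5969
CC = min(100, 30.5969) = 30.5969 ≈ 30.6%

30.6%


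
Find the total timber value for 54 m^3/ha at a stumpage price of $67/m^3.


Value = 54 * 67 = $3618/ha

$3618/ha


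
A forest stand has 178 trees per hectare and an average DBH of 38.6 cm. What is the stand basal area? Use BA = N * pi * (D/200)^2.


(D/200)^2 = (38.6/200)^2 = 0.193^2 = 0.037249
Individual BA = 3.141593 * 0.037249 = 0.117021 m^2
Stand BA = 178 * 0.117021 = 20.8297 ≈ 20.83 m^2/ha

20.83 m^2/ha


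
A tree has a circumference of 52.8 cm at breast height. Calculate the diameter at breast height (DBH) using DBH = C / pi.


DBH = C / pi = 52.8 / 3.141593 = 16.8068 ≈ 16.81 cm

16.81 cm


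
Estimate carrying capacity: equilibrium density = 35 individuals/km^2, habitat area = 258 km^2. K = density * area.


K = 35 * 258 = 9030 individuals

9030 individuals


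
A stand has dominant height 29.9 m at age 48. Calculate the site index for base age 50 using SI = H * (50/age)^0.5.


50/48 = 1.04167
(1.04167)^0.5 = 1.02062
SI = 29.9 * 1.02062 = 30.5165 ≈ 30.5 m

30.5 m


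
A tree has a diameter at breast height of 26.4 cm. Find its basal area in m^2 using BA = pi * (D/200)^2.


D/200 = 26.4/200 = 0.132 m
(D/200)^2 = 0.132^2 = 0.017424
BA = 3.141593 * 0.017424 = 0.0547391 ≈ 0.0547 m^2

0.0547 m^2


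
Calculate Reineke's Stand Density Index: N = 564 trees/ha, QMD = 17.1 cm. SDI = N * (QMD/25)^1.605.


QMD/25 = 17.1/25 = 0.684
(0.684)^1.605 = exp(1.605 * ln(0.684)) = exp(1.605 * (-0.379797)) = exp(-0.609574) = 0.543582
SDI = 564 * 0.543582 = 306.580 ≈ 307

307


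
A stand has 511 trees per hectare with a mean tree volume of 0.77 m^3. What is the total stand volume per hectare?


V_stand = 511 * 0.77 = 393.47 ≈ 393.5 m^3/ha

393.5 m^3/ha


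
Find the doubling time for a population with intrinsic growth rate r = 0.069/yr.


td = ln(2) / 0.069 = 0.693147 / 0.069 = 10.0456 ≈ 10.0 years

10.0 years


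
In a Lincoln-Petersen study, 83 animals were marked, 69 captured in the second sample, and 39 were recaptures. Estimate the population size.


N = M * C / R = 83 * 69 / 39 = 5727 / 39 = 146.85 ≈ 147

147 individuals


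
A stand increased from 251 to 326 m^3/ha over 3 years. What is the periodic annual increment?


PAI = (V2 - V1) / period = (326 - 251) / 3 = 75 / 3 = 25.00 m^3/ha/yr

25.00 m^3/ha/yr


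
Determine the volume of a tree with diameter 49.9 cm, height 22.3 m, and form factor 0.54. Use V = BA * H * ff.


(D/200)^2 = (49.9/200)^2 = 0.2495^2 = 0.06225025
BA = 3.141593 * 0.06225025 = 0.195565 m^2
V = 0.195565 * 22.3 * 0.54 = 2.35499 ≈ 2.355 m^3

2.355 m^3


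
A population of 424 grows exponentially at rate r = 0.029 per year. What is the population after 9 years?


r*t = 0.029 * 9 = 0.261
exp(0.261) = 1.29823
N = 424 * 1.29823 = 550.450 ≈ 550

550


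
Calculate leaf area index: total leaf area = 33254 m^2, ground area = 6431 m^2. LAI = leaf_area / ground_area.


LAI = 33254 / 6431 = 5.1709 ≈ 5.17

5.17


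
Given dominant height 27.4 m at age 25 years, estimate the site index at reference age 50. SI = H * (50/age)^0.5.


50/25 = 2.00000
(2.00000)^0.5 = 1.41421
SI = 27.4 * 1.41421 = 38.7494 ≈ 38.7 m

38.7 m


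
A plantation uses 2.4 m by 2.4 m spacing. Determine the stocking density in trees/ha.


N = 10000 / 2.4^2 = 10000 / 5.76 = 1736.11 ≈ 1736 trees/ha

1736 trees/ha


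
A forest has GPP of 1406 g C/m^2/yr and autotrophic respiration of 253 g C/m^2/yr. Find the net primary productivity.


NPP = GPP - Ra = 1406 - 253 = 1153 g C/m^2/yr

1153 g C/m^2/yr


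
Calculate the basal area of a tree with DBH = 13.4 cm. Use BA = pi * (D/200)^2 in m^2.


D/200 = 13.4/200 = 0.067 m
(D/200)^2 = 0.067^2 = 0.004489
BA = 3.141593 * 0.004489 = 0.0141026 ≈ 0.0141 m^2

0.0141 m^2


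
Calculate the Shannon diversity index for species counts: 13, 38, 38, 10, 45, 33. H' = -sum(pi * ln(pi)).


Total N = 13 + 38 + 38 + 10 + 45 + 33 = 177
Per-species terms:
  p = 13/177 = 0.073446; ln(p) = -2.611205; p*ln(p) = 0.073446 * (-2.611205) = -0.191783
  p = 38/177 = 0.214689; ln(p) = -1.538565; p*ln(p) = 0.214689 * (-1.538565) = -0.330313
  p = 38/177 = 0.214689; ln(p) = -1.538565; p*ln(p) = 0.214689 * (-1.538565) = -0.330313
  p = 10/177 = 0.056497; ln(p) = -2.873568; p*ln(p) = 0.056497 * (-2.873568) = -0.162348
  p = 45/177 = 0.254237; ln(p) = -1.369488; p*ln(p) = 0.254237 * (-1.369488) = -0.348175
  p = 33/177 = 0.186441; ln(p) = -1.679640; p*ln(p) = 0.186441 * (-1.679640) = -0.313154
sum(p*ln(p)) = (-0.191783) + (-0.330313) + (-0.330313) + (-0.162348) + (-0.348175) + (-0.313154) = -1.676086
H' = -(-1.676086) = 1.676086 ≈ 1.6761

1.6761


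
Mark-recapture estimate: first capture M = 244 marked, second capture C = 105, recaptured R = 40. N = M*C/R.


N = M * C / R = 244 * 105 / 40 = 25620 / 40 = 640.50 ≈ 641

641 individuals


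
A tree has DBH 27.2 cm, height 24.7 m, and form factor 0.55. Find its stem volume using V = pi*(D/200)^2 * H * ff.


(D/200)^2 = (27.2/200)^2 = 0.136^2 = 0.018496
BA = 3.141593 * 0.018496 = 0.0581069 m^2
V = 0.0581069 * 24.7 * 0.55 = 0.789382 ≈ 0.789 m^3

0.789 m^3


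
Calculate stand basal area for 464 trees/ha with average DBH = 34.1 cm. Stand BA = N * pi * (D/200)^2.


(D/200)^2 = (34.1/200)^2 = 0.1705^2 = 0.02907025
Individual BA = 3.141593 * 0.02907025 = 0.0913269 m^2
Stand BA = 464 * 0.0913269 = 42.3757 ≈ 42.38 m^2/ha

42.38 m^2/ha


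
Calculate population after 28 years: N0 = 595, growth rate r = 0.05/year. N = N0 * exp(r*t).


r*t = 0.05 * 28 = 1.4
exp(1.4) = 4.05520
N = 595 * 4.05520 = 2412.84 ≈ 2413

2413


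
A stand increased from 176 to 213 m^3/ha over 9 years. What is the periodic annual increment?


PAI = (V2 - V1) / period = (213 - 176) / 9 = 37 / 9 = 4.1111 ≈ 4.11 m^3/ha/yr

4.11 m^3/ha/yr


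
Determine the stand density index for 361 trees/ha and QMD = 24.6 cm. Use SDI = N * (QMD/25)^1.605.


QMD/25 = 24.6/25 = 0.984
(0.984)^1.605 = exp(1.605 * ln(0.984)) = exp(1.605 * (-0.0161294)) = exp(-0.0258877) = 0.974445
SDI = 361 * 0.974445 = 351.775 ≈ 352

352


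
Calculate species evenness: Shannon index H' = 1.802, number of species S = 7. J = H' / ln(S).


ln(7) = 1.94591
J = H' / ln(S) = 1.802 / 1.94591 = 0.926045 ≈ 0.9260

0.9260


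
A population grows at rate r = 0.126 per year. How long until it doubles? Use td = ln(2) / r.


td = ln(2) / 0.126 = 0.693147 / 0.126 = 5.50117 ≈ 5.5 years

5.5 years


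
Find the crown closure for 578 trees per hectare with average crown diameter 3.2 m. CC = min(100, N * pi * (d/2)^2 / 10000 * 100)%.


(d/2)^2 = (3.2/2)^2 = 1.6^2 = 2.56
Crown area = 3.141593 * 2.56 = 8.04248 m^2
N * area / 10000 * 100 = 578 * 8.04248 / 10000 * 100 = 46.4855
CC = min(100, 46.4855) = 46.4855 ≈ 46.5%

46.5%


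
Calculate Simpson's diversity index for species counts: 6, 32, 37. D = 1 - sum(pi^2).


Total N = 6 + 32 + 37 = 75
Per-species terms:
  p = 6/75 = 0.080000; p^2 = 0.080000^2 = 0.006400
  p = 32/75 = 0.426667; p^2 = 0.426667^2 = 0.182045
  p = 37/75 = 0.493333; p^2 = 0.493333^2 = 0.243377
sum(p^2) = 0.006400 + 0.182045 + 0.243377 = 0.431822
D = 1 - 0.431822 = 0.568178 ≈ 0.5682

0.5682


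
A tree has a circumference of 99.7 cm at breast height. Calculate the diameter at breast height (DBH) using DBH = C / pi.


DBH = C / pi = 99.7 / 3.141593 = 31.7355 ≈ 31.74 cm

31.74 cm


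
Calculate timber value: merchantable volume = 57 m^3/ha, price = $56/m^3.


Value = 57 * 56 = $3192/ha

$3192/ha


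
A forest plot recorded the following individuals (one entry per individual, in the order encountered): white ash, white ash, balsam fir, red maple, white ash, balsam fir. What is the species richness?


Total individuals logged = 6
Distinct species (count of individuals): white ash (3), balsam fir (2), red maple (1)
Species richness = number of distinct species = 3

3


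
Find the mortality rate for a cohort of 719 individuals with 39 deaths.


Mortality rate = 39 / 719 = 0.054242 ≈ 0.0542

0.0542


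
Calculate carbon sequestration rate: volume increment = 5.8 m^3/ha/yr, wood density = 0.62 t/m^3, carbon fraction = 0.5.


C = 5.8 * 0.62 * 0.5 = 1.798 ≈ 1.80 t C/ha/yr

1.80 t C/ha/yr


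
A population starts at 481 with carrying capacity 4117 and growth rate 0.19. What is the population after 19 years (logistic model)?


(K - N0)/N0 = (4117 - 481)/481 = 3636/481 = 7.55925
r*t = 0.19 * 19 = 3.61; exp(-3.61) = 0.0270518
7.55925 * 0.0270518 = 0.204491
1 + 0.204491 = 1.20449
N = 4117 / 1.20449 = 3418.04 ≈ 3418

3418


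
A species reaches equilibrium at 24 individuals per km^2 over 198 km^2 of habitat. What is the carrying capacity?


K = 24 * 198 = 4752 individuals

4752 individuals


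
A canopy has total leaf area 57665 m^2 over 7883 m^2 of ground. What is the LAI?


LAI = 57665 / 7883 = 7.3151 ≈ 7.32

7.32


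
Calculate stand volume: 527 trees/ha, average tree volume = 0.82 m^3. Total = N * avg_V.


V_stand = 527 * 0.82 = 432.14 ≈ 432.1 m^3/ha

432.1 m^3/ha


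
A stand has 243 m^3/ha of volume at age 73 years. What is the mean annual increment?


MAI = 243 / 73 = 3.3288 ≈ 3.33 m^3/ha/yr

3.33 m^3/ha/yr


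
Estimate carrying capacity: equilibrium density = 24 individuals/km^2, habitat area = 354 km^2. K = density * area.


K = 24 * 354 = 8496 individuals

8496 individuals


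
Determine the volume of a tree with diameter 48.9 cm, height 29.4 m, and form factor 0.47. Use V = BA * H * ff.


(D/200)^2 = (48.9/200)^2 = 0.2445^2 = 0.05978025
BA = 3.141593 * 0.05978025 = 0.187805 m^2
V = 0.187805 * 29.4 * 0.47 = 2.59509 ≈ 2.595 m^3

2.595 m^3


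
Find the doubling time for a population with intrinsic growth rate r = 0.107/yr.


td = ln(2) / 0.107 = 0.693147 / 0.107 = 6.47801 ≈ 6.5 years

6.5 years


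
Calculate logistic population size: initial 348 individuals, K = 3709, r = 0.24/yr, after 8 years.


(K - N0)/N0 = (3709 - 348)/348 = 3361/348 = 9.65805
r*t = 0.24 * 8 = 1.92; exp(-1.92) = 0.146607
9.65805 * 0.146607 = 1.41594
1 + 1.41594 = 2.41594
N = 3709 / 2.41594 = 1535.22 ≈ 1535

1535


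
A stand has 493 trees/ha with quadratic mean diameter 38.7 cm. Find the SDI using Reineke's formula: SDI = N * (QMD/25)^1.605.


QMD/25 = 38.7/25 = 1.548
(1.548)^1.605 = exp(1.605 * ln(1.548)) = exp(1.605 * 0.436964) = exp(0.701327) = 2.01643
SDI = 493 * 2.01643 = 994.100 ≈ 994

994


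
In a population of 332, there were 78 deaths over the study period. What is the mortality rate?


Mortality rate = 78 / 332 = 0.234940 ≈ 0.2349

0.2349


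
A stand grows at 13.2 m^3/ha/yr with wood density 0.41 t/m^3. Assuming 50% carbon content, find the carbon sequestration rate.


C = 13.2 * 0.41 * 0.5 = 2.706 ≈ 2.71 t C/ha/yr

2.71 t C/ha/yr


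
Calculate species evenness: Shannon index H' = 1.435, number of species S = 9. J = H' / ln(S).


ln(9) = 2.19722
J = H' / ln(S) = 1.435 / 2.19722 = 0.653098 ≈ 0.6531

0.6531


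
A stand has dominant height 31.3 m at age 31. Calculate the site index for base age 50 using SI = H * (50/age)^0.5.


50/31 = 1.61290
(1.61290)^0.5 = 1.27000
SI = 31.3 * 1.27000 = 39.7510 ≈ 39.8 m

39.8 m


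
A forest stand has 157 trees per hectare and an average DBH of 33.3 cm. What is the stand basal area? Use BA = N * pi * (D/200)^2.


(D/200)^2 = (33.3/200)^2 = 0.1665^2 = 0.02772225
Individual BA = 3.141593 * 0.02772225 = 0.0870920 m^2
Stand BA = 157 * 0.0870920 = 13.6734 ≈ 13.67 m^2/ha

13.67 m^2/ha


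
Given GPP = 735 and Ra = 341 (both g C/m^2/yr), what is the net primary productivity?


NPP = GPP - Ra = 735 - 341 = 394 g C/m^2/yr

394 g C/m^2/yr


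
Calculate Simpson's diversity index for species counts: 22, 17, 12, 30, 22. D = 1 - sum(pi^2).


Total N = 22 + 17 + 12 + 30 + 22 = 103
Per-species terms:
  p = 22/103 = 0.213592; p^2 = 0.213592^2 = 0.045622
  p = 17/103 = 0.165049; p^2 = 0.165049^2 = 0.027241
  p = 12/103 = 0.116505; p^2 = 0.116505^2 = 0.013573
  p = 30/103 = 0.291262; p^2 = 0.291262^2 = 0.084834
  p = 22/103 = 0.213592; p^2 = 0.213592^2 = 0.045622
sum(p^2) = 0.045622 + 0.027241 + 0.013573 + 0.084834 + 0.045622 = 0.216892
D = 1 - 0.216892 = 0.783108 ≈ 0.7831

0.7831


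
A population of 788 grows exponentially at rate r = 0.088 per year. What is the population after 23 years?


r*t = 0.088 * 23 = 2.024
exp(2.024) = 7.56854
N = 788 * 7.56854 = 5964.01 ≈ 5964

5964


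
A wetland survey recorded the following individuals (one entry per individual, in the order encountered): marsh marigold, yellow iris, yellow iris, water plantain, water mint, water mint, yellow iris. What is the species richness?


Total individuals logged = 7
Distinct species (count of individuals): marsh marigold (1), yellow iris (3), water plantain (1), water mint (2)
Species richness = number of distinct species = 4

4


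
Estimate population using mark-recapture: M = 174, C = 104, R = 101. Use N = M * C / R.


N = M * C / R = 174 * 104 / 101 = 18096 / 101 = 179.17 ≈ 179

179 individuals


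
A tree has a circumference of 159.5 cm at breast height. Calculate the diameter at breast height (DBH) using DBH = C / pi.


DBH = C / pi = 159.5 / 3.141593 = 50.7704 ≈ 50.77 cm

50.77 cm


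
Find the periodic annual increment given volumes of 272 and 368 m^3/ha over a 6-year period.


PAI = (V2 - V1) / period = (368 - 272) / 6 = 96 / 6 = 16.00 m^3/ha/yr

16.00 m^3/ha/yr


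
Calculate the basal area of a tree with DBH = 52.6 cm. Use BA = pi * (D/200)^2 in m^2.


D/200 = 52.6/200 = 0.263 m
(D/200)^2 = 0.263^2 = 0.069169
BA = 3.141593 * 0.069169 = 0.217301 ≈ 0.2173 m^2

0.2173 m^2


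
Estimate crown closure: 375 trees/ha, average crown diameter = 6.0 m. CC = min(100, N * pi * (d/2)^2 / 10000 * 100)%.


(d/2)^2 = (6.0/2)^2 = 3^2 = 9
Crown area = 3.141593 * 9 = 28.2743 m^2
N * area / 10000 * 100 = 375 * 28.2743 / 10000 * 100 = 106.029
CC = min(100, 106.029) = 100%

100%


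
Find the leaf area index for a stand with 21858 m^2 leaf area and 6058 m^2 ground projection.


LAI = 21858 / 6058 = 3.6081 ≈ 3.61

3.61


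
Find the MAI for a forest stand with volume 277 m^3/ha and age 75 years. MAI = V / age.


MAI = 277 / 75 = 3.6933 ≈ 3.69 m^3/ha/yr

3.69 m^3/ha/yr


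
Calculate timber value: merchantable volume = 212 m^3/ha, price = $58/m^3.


Value = 212 * 58 = $12296/ha

$12296/ha


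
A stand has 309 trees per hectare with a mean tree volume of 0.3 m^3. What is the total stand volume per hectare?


V_stand = 309 * 0.3 = 92.7 m^3/ha

92.7 m^3/ha


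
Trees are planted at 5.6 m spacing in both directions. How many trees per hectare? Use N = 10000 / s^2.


N = 10000 / 5.6^2 = 10000 / 31.36 = 318.878 ≈ 319 trees/ha

319 trees/ha


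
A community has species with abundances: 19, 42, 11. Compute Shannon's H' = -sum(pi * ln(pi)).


Total N = 19 + 42 + 11 = 72
Per-species terms:
  p = 19/72 = 0.263889; ln(p) = -1.332227; p*ln(p) = 0.263889 * (-1.332227) = -0.351560
  p = 42/72 = 0.583333; ln(p) = -0.538997; p*ln(p) = 0.583333 * (-0.538997) = -0.314415
  p = 11/72 = 0.152778; ln(p) = -1.878769; p*ln(p) = 0.152778 * (-1.878769) = -0.287035
sum(p*ln(p)) = (-0.351560) + (-0.314415) + (-0.287035) = -0.953010
H' = -(-0.953010) = 0.953010 ≈ 0.9530

0.9530


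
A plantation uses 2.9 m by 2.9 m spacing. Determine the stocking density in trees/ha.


N = 10000 / 2.9^2 = 10000 / 8.41 = 1189.06 ≈ 1189 trees/ha

1189 trees/ha


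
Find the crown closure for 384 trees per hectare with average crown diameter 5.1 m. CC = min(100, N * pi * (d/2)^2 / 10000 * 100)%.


(d/2)^2 = (5.1/2)^2 = 2.55^2 = 6.5025
Crown area = 3.141593 * 6.5025 = 20.4282 m^2
N * area / 10000 * 100 = 384 * 20.4282 / 10000 * 100 = 78.4443
CC = min(100, 78.4443) = 78.4443 ≈ 78.4%

78.4%


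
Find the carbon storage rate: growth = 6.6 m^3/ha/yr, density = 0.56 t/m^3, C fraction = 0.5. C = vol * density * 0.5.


C = 6.6 * 0.56 * 0.5 = 1.848 ≈ 1.85 t C/ha/yr

1.85 t C/ha/yr


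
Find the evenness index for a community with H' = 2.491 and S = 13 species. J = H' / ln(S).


ln(13) = 2.56495
J = H' / ln(S) = 2.491 / 2.56495 = 0.971169 ≈ 0.9712

0.9712


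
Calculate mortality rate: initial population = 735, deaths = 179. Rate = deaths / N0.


Mortality rate = 179 / 735 = 0.243537 ≈ 0.2435

0.2435


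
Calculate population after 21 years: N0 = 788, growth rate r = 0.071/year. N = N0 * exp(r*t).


r*t = 0.071 * 21 = 1.491
exp(1.491) = 4.44153
N = 788 * 4.44153 = 3499.93 ≈ 3500

3500


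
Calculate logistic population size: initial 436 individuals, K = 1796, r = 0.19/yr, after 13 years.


(K - N0)/N0 = (1796 - 436)/436 = 1360/436 = 3.11927
r*t = 0.19 * 13 = 2.47; exp(-2.47) = 0.0845849
3.11927 * 0.0845849 = 0.263843
1 + 0.263843 = 1.26384
N = 1796 / 1.26384 = 1421.07 ≈ 1421

1421


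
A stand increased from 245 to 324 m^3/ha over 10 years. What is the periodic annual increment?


PAI = (V2 - V1) / period = (324 - 245) / 10 = 79 / 10 = 7.90 m^3/ha/yr

7.90 m^3/ha/yr


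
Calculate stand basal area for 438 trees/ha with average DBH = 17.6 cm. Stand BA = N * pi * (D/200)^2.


(D/200)^2 = (17.6/200)^2 = 0.088^2 = 0.007744
Individual BA = 3.141593 * 0.007744 = 0.0243285 m^2
Stand BA = 438 * 0.0243285 = 10.6559 ≈ 10.66 m^2/ha

10.66 m^2/ha


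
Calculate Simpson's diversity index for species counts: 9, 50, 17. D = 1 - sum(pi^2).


Total N = 9 + 50 + 17 = 76
Per-species terms:
  p = 9/76 = 0.118421; p^2 = 0.118421^2 = 0.014024
  p = 50/76 = 0.657895; p^2 = 0.657895^2 = 0.432826
  p = 17/76 = 0.223684; p^2 = 0.223684^2 = 0.050035
sum(p^2) = 0.014024 + 0.432826 + 0.050035 = 0.496885
D = 1 - 0.496885 = 0.503115 ≈ 0.5031

0.5031


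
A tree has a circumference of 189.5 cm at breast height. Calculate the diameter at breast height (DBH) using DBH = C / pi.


DBH = C / pi = 189.5 / 3.141593 = 60.3197 ≈ 60.32 cm

60.32 cm


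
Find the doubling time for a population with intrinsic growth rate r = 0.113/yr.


td = ln(2) / 0.113 = 0.693147 / 0.113 = 6.13404 ≈ 6.1 years

6.1 years


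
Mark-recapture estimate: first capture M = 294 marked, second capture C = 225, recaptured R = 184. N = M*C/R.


N = M * C / R = 294 * 225 / 184 = 66150 / 184 = 359.51 ≈ 360

360 individuals


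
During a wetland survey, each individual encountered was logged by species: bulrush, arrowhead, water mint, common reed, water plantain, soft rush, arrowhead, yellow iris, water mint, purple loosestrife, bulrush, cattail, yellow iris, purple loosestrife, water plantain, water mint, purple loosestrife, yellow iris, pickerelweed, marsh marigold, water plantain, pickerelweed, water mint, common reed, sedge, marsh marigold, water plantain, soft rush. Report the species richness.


Total individuals logged = 28
Distinct species (count of individuals): bulrush (2), arrowhead (2), water mint (4), common reed (2), water plantain (4), soft rush (2), yellow iris (3), purple loosestrife (3), cattail (1), pickerelweed (2), marsh marigold (2), sedge (1)
Species richness = number of distinct species = 12

12


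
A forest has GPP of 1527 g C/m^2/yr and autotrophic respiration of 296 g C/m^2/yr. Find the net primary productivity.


NPP = GPP - Ra = 1527 - 296 = 1231 g C/m^2/yr

1231 g C/m^2/yr


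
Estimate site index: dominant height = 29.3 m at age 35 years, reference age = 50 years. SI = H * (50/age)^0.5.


50/35 = 1.42857
(1.42857)^0.5 = 1.19523
SI = 29.3 * 1.19523 = 35.0202 ≈ 35.0 m

35.0 m


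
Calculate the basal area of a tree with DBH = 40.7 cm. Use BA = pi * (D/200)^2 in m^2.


D/200 = 40.7/200 = 0.2035 m
(D/200)^2 = 0.2035^2 = 0.04141225
BA = 3.141593 * 0.04141225 = 0.130100 ≈ 0.1301 m^2

0.1301 m^2


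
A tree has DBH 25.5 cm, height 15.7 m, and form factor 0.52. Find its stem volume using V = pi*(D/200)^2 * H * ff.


(D/200)^2 = (25.5/200)^2 = 0.1275^2 = 0.01625625
BA = 3.141593 * 0.01625625 = 0.0510705 m^2
V = 0.0510705 * 15.7 * 0.52 = 0.416940 ≈ 0.417 m^3

0.417 m^3


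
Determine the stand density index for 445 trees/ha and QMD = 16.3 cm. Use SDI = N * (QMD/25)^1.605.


QMD/25 = 16.3/25 = 0.652
(0.652)^1.605 = exp(1.605 * ln(0.652)) = exp(1.605 * (-0.427711)) = exp(-0.686476) = 0.503347
SDI = 445 * 0.503347 = 223.989 ≈ 224

224
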